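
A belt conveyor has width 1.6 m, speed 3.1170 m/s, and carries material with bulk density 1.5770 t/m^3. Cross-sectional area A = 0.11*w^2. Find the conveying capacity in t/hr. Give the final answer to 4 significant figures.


A = 0.11 * 1.6^2 = 0.2816 m^2
C = 0.2816 * 3.1170 * 1.5770 * 3600
C = 4983 t/hr


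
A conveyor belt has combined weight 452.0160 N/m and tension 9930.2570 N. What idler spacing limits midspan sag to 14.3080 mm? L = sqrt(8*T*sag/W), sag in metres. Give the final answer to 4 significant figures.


sag = 14.3080/1000 = 0.014308 m
L = sqrt(8 * 9930.2570 * 0.014308 / 452.0160)
L = 1.586 m


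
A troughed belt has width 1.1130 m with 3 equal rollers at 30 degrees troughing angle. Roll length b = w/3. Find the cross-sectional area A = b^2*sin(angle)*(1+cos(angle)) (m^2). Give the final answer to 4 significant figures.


b = 1.1130/3 = 0.371 m
A = 0.371^2 * sin(30 deg) * (1 + cos(30 deg))
A = 0.1284 m^2


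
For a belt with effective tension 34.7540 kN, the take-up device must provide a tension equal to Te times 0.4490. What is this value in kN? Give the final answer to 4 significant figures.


T_tu = 34.7540 * 0.4490
T_tu = 15.60 kN


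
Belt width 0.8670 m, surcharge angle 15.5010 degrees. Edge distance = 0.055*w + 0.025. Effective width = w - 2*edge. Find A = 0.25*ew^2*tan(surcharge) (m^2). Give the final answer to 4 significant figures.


edge = 0.055*0.8670 + 0.025 = 0.072685 m
ew = 0.8670 - 2*0.072685 = 0.72163 m
A = 0.25 * 0.72163^2 * tan(15.5010 deg)
A = 0.03611 m^2


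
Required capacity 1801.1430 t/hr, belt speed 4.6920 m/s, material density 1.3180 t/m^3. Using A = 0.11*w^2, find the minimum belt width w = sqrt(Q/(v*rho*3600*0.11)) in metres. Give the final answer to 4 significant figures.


A_req = 1801.1430 / (4.6920 * 1.3180 * 3600) = 0.0809044 m^2
w = sqrt(0.0809044 / 0.11)
w = 0.8576 m


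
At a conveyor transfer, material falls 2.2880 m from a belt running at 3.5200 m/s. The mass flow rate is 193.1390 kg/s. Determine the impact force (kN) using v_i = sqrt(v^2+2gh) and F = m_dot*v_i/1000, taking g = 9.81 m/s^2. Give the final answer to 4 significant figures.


v_i = sqrt(3.5200^2 + 2*9.81*2.2880) = 7.56842 m/s
F = 193.1390 * 7.56842 / 1000
F = 1.462 kN


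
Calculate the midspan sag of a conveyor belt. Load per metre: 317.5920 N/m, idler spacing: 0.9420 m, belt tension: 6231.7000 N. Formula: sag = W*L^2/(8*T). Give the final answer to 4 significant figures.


sag = 317.5920 * 0.9420^2 / (8 * 6231.7000)
sag = 0.005653 m


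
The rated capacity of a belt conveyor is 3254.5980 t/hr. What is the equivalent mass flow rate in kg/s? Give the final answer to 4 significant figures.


m_dot = 3254.5980 * 1000 / 3600
m_dot = 904.1 kg/s


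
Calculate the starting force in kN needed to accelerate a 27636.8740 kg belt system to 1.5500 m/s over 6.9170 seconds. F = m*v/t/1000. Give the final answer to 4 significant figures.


F = 27636.8740 * 1.5500 / 6.9170 / 1000
F = 6.193 kN


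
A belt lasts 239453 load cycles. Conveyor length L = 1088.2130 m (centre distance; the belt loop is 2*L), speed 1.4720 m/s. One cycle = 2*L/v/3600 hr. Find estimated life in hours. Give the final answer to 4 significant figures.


cycle_time = 2 * 1088.2130 / 1.4720 / 3600 = 0.410708 hr
life = 239453 * 0.410708 = 98350 hours


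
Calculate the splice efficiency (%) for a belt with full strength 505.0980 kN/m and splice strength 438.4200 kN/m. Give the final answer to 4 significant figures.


Eff = 438.4200 / 505.0980 * 100
Eff = 86.80 %


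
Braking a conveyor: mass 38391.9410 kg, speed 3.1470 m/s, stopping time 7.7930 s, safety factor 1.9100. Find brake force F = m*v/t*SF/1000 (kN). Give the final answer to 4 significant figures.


F = 38391.9410 * 3.1470 / 7.7930 * 1.9100 / 1000
F = 29.61 kN


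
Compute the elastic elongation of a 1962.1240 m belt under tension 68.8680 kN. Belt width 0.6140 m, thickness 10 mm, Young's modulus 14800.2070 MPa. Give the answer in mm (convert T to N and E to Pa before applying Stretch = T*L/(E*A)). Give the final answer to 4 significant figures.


A = 0.6140 * 0.01 = 0.00614 m^2
Stretch = 68.8680*1000 * 1962.1240 / (14800.2070e6 * 0.00614) * 1000
Stretch = 1487 mm


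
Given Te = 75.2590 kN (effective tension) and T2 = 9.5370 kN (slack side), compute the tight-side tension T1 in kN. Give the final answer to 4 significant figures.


T1 = Te + T2 = 75.2590 + 9.5370
T1 = 84.80 kN


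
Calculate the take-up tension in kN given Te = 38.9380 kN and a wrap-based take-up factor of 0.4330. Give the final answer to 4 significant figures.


T_tu = 38.9380 * 0.4330
T_tu = 16.86 kN


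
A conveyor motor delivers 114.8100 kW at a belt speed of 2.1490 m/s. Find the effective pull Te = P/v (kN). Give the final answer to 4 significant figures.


Te = P / v = 114.8100 / 2.1490
Te = 53.42 kN


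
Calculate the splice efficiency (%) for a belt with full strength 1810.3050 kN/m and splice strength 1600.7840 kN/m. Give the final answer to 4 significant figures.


Eff = 1600.7840 / 1810.3050 * 100
Eff = 88.43 %


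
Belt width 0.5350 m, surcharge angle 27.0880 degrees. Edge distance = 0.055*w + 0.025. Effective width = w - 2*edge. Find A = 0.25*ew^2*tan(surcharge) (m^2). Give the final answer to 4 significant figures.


edge = 0.055*0.5350 + 0.025 = 0.054425 m
ew = 0.5350 - 2*0.054425 = 0.42615 m
A = 0.25 * 0.42615^2 * tan(27.0880 deg)
A = 0.02322 m^2


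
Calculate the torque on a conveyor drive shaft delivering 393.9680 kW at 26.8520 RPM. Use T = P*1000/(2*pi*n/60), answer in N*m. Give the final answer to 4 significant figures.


omega = 2*pi*26.8520/60 = 2.81193 rad/s
T = 393.9680*1000 / 2.81193
T = 140100 N*m


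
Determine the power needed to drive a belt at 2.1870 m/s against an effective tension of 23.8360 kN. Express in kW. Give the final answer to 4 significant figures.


P = Te * v = 23.8360 * 2.1870
P = 52.13 kW


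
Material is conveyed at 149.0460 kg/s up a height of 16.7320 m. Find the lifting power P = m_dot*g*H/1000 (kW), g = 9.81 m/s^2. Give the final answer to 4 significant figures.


P = 149.0460 * 9.81 * 16.7320 / 1000
P = 24.46 kW


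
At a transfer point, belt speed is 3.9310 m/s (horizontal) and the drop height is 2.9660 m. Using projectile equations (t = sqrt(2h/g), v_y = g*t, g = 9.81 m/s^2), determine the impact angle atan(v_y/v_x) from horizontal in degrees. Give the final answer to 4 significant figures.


t = sqrt(2*2.9660/9.81) = 0.777618 s
v_y = 9.81 * 0.777618 = 7.62843 m/s
angle = atan(7.62843 / 3.9310) = 62.74 deg


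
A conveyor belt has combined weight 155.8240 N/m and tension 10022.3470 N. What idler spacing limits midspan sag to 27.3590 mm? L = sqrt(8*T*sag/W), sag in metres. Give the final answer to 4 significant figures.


sag = 27.3590/1000 = 0.027359 m
L = sqrt(8 * 10022.3470 * 0.027359 / 155.8240)
L = 3.752 m


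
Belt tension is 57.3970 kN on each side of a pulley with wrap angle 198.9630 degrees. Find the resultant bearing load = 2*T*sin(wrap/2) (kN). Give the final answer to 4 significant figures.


F = 2 * 57.3970 * sin(198.9630/2 deg)
F = 113.2 kN


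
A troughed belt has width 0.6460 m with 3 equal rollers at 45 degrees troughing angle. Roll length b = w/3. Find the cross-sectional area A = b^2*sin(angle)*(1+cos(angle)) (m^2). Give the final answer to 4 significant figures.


b = 0.6460/3 = 0.215333 m
A = 0.215333^2 * sin(45 deg) * (1 + cos(45 deg))
A = 0.05597 m^2


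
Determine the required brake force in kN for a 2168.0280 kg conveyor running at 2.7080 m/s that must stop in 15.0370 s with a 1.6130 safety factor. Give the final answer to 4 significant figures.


F = 2168.0280 * 2.7080 / 15.0370 * 1.6130 / 1000
F = 0.6298 kN


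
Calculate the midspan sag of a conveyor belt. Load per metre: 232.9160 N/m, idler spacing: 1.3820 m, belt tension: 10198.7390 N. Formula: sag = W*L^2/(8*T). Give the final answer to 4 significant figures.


sag = 232.9160 * 1.3820^2 / (8 * 10198.7390)
sag = 0.005452 m


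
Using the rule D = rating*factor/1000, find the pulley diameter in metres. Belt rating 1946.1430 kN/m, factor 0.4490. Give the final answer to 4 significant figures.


D = 1946.1430 * 0.4490 / 1000
D = 0.8738 m


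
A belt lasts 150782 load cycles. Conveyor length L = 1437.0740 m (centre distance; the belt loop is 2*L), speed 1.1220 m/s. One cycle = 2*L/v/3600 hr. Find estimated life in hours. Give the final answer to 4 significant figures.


cycle_time = 2 * 1437.0740 / 1.1220 / 3600 = 0.711564 hr
life = 150782 * 0.711564 = 107300 hours


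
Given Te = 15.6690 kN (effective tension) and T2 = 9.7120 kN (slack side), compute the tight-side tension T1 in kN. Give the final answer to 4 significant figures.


T1 = Te + T2 = 15.6690 + 9.7120
T1 = 25.38 kN


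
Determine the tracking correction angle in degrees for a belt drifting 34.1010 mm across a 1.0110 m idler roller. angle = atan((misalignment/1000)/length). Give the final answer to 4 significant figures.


misalign_m = 34.1010 / 1000 = 0.034101 m
angle = atan(0.034101 / 1.0110)
angle = 1.932 deg


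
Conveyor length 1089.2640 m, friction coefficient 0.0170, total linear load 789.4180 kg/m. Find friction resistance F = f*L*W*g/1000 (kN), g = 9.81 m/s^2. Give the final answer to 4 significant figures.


F = 0.0170 * 1089.2640 * 789.4180 * 9.81 / 1000
F = 143.4 kN


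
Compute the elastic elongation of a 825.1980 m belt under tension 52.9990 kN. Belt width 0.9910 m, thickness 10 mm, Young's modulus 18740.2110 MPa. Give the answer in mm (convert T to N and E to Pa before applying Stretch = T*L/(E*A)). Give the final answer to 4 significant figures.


A = 0.9910 * 0.01 = 0.00991 m^2
Stretch = 52.9990*1000 * 825.1980 / (18740.2110e6 * 0.00991) * 1000
Stretch = 235.5 mm


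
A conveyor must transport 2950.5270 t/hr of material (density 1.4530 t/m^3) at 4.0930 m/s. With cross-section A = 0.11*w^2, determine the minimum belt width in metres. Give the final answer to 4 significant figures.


A_req = 2950.5270 / (4.0930 * 1.4530 * 3600) = 0.137813 m^2
w = sqrt(0.137813 / 0.11)
w = 1.119 m


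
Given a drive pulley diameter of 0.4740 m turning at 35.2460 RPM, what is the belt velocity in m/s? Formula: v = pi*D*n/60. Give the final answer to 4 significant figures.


v = pi * 0.4740 * 35.2460 / 60
v = 0.8748 m/s


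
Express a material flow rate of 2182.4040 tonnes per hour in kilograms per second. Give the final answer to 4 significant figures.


m_dot = 2182.4040 * 1000 / 3600
m_dot = 606.2 kg/s


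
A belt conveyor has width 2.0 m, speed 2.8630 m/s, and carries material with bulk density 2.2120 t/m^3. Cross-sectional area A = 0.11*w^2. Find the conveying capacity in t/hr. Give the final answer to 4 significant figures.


A = 0.11 * 2.0^2 = 0.44 m^2
C = 0.44 * 2.8630 * 2.2120 * 3600
C = 10030 t/hr


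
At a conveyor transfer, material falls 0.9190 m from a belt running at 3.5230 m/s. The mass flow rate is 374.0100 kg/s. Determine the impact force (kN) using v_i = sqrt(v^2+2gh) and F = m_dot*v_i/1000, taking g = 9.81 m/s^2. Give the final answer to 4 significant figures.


v_i = sqrt(3.5230^2 + 2*9.81*0.9190) = 5.51745 m/s
F = 374.0100 * 5.51745 / 1000
F = 2.064 kN


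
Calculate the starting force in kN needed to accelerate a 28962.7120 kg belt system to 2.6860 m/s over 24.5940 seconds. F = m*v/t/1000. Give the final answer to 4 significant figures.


F = 28962.7120 * 2.6860 / 24.5940 / 1000
F = 3.163 kN


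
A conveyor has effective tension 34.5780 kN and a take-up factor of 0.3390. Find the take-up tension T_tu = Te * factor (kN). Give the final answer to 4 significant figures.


T_tu = 34.5780 * 0.3390
T_tu = 11.72 kN


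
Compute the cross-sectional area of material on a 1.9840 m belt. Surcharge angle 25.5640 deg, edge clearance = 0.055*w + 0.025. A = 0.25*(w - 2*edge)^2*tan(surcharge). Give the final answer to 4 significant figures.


edge = 0.055*1.9840 + 0.025 = 0.13412 m
ew = 1.9840 - 2*0.13412 = 1.71576 m
A = 0.25 * 1.71576^2 * tan(25.5640 deg)
A = 0.3520 m^2


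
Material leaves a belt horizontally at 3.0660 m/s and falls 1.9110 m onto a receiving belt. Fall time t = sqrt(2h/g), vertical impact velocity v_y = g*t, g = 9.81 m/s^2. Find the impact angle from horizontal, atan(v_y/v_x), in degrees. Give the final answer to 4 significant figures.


t = sqrt(2*1.9110/9.81) = 0.624181 s
v_y = 9.81 * 0.624181 = 6.12322 m/s
angle = atan(6.12322 / 3.0660) = 63.40 deg


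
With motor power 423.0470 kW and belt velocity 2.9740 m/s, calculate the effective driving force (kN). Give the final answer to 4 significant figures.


Te = P / v = 423.0470 / 2.9740
Te = 142.2 kN


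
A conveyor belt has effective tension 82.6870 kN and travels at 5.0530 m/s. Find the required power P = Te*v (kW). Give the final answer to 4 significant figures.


P = Te * v = 82.6870 * 5.0530
P = 417.8 kW


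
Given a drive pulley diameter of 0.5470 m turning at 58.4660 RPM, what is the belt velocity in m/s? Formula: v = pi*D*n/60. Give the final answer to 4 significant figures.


v = pi * 0.5470 * 58.4660 / 60
v = 1.675 m/s


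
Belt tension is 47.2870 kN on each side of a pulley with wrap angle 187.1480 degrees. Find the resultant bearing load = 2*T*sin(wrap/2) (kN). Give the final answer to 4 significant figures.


F = 2 * 47.2870 * sin(187.1480/2 deg)
F = 94.39 kN


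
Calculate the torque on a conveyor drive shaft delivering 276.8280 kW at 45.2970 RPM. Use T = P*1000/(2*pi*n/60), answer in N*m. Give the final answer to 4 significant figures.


omega = 2*pi*45.2970/60 = 4.74349 rad/s
T = 276.8280*1000 / 4.74349
T = 58360 N*m


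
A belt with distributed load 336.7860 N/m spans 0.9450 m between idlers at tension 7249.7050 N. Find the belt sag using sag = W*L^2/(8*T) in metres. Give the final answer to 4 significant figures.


sag = 336.7860 * 0.9450^2 / (8 * 7249.7050)
sag = 0.005186 m


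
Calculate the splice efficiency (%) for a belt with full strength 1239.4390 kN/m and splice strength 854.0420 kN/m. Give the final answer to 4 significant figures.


Eff = 854.0420 / 1239.4390 * 100
Eff = 68.91 %


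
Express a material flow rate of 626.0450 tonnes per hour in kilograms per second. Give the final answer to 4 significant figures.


m_dot = 626.0450 * 1000 / 3600
m_dot = 173.9 kg/s


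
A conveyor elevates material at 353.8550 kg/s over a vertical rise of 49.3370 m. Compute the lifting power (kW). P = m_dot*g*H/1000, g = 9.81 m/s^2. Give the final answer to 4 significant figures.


P = 353.8550 * 9.81 * 49.3370 / 1000
P = 171.3 kW


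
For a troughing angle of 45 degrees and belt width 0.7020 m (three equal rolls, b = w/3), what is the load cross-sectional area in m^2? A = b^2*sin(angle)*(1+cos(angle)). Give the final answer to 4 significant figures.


b = 0.7020/3 = 0.234 m
A = 0.234^2 * sin(45 deg) * (1 + cos(45 deg))
A = 0.06610 m^2


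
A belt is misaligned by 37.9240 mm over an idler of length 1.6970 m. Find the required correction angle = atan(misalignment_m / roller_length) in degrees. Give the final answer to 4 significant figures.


misalign_m = 37.9240 / 1000 = 0.037924 m
angle = atan(0.037924 / 1.6970)
angle = 1.280 deg


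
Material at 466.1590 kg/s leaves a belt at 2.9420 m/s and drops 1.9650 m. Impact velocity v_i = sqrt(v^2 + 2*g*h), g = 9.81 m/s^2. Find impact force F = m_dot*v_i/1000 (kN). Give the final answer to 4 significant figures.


v_i = sqrt(2.9420^2 + 2*9.81*1.9650) = 6.87086 m/s
F = 466.1590 * 6.87086 / 1000
F = 3.203 kN


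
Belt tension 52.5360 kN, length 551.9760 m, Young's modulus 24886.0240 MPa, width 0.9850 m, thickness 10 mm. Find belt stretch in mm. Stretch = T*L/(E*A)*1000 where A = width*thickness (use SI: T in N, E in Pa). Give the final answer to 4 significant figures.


A = 0.9850 * 0.01 = 0.00985 m^2
Stretch = 52.5360*1000 * 551.9760 / (24886.0240e6 * 0.00985) * 1000
Stretch = 118.3 mm


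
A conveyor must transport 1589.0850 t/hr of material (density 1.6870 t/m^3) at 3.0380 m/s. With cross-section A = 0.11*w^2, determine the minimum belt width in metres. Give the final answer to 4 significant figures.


A_req = 1589.0850 / (3.0380 * 1.6870 * 3600) = 0.0861275 m^2
w = sqrt(0.0861275 / 0.11)
w = 0.8849 m


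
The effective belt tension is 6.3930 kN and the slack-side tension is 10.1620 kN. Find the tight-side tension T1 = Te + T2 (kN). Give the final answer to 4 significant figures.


T1 = Te + T2 = 6.3930 + 10.1620
T1 = 16.55 kN


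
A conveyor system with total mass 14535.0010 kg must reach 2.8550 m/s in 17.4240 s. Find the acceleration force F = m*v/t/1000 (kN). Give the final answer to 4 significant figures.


F = 14535.0010 * 2.8550 / 17.4240 / 1000
F = 2.382 kN


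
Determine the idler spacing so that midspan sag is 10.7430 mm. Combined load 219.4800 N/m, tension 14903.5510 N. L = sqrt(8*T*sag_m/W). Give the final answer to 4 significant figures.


sag = 10.7430/1000 = 0.010743 m
L = sqrt(8 * 14903.5510 * 0.010743 / 219.4800)
L = 2.416 m


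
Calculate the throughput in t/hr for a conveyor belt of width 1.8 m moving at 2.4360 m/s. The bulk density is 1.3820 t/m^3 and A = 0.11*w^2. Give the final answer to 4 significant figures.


A = 0.11 * 1.8^2 = 0.3564 m^2
C = 0.3564 * 2.4360 * 1.3820 * 3600
C = 4319 t/hr


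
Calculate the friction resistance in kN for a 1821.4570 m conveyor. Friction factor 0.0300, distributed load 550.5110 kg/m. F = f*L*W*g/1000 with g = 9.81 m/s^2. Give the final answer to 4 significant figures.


F = 0.0300 * 1821.4570 * 550.5110 * 9.81 / 1000
F = 295.1 kN


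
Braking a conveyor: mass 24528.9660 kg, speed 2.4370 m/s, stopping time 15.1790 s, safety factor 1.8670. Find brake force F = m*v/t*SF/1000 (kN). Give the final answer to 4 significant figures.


F = 24528.9660 * 2.4370 / 15.1790 * 1.8670 / 1000
F = 7.353 kN


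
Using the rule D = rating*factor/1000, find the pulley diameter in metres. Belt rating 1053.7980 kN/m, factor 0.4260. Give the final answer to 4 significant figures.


D = 1053.7980 * 0.4260 / 1000
D = 0.4489 m


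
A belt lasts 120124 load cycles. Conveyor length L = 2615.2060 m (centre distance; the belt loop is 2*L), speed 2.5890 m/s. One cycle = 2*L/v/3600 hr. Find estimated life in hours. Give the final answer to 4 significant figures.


cycle_time = 2 * 2615.2060 / 2.5890 / 3600 = 0.561179 hr
life = 120124 * 0.561179 = 67410 hours


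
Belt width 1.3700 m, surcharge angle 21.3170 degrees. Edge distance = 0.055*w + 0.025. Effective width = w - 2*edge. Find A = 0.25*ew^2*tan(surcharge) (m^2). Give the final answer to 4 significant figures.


edge = 0.055*1.3700 + 0.025 = 0.10035 m
ew = 1.3700 - 2*0.10035 = 1.1693 m
A = 0.25 * 1.1693^2 * tan(21.3170 deg)
A = 0.1334 m^2


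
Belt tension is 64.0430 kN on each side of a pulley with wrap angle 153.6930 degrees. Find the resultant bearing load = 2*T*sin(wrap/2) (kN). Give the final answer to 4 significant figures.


F = 2 * 64.0430 * sin(153.6930/2 deg)
F = 124.7 kN


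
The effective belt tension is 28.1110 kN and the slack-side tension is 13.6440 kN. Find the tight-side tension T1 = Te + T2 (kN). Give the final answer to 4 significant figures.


T1 = Te + T2 = 28.1110 + 13.6440
T1 = 41.76 kN


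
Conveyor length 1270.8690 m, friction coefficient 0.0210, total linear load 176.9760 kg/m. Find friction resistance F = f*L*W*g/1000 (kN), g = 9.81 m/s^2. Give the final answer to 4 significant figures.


F = 0.0210 * 1270.8690 * 176.9760 * 9.81 / 1000
F = 46.33 kN


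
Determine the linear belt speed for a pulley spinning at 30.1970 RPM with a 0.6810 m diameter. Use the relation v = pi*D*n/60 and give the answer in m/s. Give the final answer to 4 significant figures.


v = pi * 0.6810 * 30.1970 / 60
v = 1.077 m/s


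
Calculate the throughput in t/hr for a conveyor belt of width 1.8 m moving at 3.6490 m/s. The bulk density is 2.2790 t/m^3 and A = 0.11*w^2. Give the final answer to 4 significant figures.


A = 0.11 * 1.8^2 = 0.3564 m^2
C = 0.3564 * 3.6490 * 2.2790 * 3600
C = 10670 t/hr


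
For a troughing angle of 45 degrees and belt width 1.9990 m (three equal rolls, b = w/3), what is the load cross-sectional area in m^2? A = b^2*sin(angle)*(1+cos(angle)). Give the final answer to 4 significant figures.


b = 1.9990/3 = 0.666333 m
A = 0.666333^2 * sin(45 deg) * (1 + cos(45 deg))
A = 0.5360 m^2


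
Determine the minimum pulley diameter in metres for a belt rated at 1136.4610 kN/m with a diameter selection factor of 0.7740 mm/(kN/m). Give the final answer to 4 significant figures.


D = 1136.4610 * 0.7740 / 1000
D = 0.8796 m


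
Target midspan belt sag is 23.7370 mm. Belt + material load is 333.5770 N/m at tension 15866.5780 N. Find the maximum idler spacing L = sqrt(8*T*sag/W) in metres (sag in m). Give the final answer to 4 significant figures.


sag = 23.7370/1000 = 0.023737 m
L = sqrt(8 * 15866.5780 * 0.023737 / 333.5770)
L = 3.005 m


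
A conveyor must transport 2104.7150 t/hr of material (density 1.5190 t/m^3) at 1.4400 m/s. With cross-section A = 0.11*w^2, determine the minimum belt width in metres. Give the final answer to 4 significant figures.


A_req = 2104.7150 / (1.4400 * 1.5190 * 3600) = 0.267283 m^2
w = sqrt(0.267283 / 0.11)
w = 1.559 m


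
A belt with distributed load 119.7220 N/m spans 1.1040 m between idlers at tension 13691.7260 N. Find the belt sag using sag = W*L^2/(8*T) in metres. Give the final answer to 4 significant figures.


sag = 119.7220 * 1.1040^2 / (8 * 13691.7260)
sag = 0.001332 m


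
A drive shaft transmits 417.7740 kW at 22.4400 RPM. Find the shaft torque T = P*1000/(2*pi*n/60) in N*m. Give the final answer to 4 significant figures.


omega = 2*pi*22.4400/60 = 2.34991 rad/s
T = 417.7740*1000 / 2.34991
T = 177800 N*m


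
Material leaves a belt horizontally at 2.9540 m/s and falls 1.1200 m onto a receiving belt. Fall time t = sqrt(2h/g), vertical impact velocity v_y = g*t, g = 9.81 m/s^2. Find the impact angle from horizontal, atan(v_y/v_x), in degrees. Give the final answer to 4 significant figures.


t = sqrt(2*1.1200/9.81) = 0.477848 s
v_y = 9.81 * 0.477848 = 4.68769 m/s
angle = atan(4.68769 / 2.9540) = 57.78 deg


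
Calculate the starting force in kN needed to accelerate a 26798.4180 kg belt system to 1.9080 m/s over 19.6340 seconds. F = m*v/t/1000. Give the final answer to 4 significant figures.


F = 26798.4180 * 1.9080 / 19.6340 / 1000
F = 2.604 kN


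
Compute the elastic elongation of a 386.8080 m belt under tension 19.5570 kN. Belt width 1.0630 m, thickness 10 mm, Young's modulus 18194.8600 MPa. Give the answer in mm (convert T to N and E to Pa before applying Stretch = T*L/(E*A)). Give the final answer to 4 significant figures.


A = 1.0630 * 0.01 = 0.01063 m^2
Stretch = 19.5570*1000 * 386.8080 / (18194.8600e6 * 0.01063) * 1000
Stretch = 39.11 mm


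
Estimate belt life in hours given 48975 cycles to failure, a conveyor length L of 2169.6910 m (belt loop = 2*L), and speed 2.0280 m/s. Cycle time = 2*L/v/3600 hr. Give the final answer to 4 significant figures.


cycle_time = 2 * 2169.6910 / 2.0280 / 3600 = 0.594371 hr
life = 48975 * 0.594371 = 29110 hours


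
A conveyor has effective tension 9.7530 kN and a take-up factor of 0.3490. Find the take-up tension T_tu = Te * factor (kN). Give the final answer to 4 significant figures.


T_tu = 9.7530 * 0.3490
T_tu = 3.404 kN


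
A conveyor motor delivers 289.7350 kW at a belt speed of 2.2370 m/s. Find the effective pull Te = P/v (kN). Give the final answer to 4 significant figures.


Te = P / v = 289.7350 / 2.2370
Te = 129.5 kN


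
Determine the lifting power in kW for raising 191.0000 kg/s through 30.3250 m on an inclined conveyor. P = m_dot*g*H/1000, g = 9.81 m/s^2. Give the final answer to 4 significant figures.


P = 191.0000 * 9.81 * 30.3250 / 1000
P = 56.82 kW


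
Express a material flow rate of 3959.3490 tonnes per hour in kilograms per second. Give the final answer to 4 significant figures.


m_dot = 3959.3490 * 1000 / 3600
m_dot = 1100 kg/s


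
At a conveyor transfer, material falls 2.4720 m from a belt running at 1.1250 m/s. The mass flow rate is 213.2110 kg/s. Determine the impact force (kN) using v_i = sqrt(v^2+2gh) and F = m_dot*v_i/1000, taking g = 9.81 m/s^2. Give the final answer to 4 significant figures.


v_i = sqrt(1.1250^2 + 2*9.81*2.4720) = 7.05452 m/s
F = 213.2110 * 7.05452 / 1000
F = 1.504 kN


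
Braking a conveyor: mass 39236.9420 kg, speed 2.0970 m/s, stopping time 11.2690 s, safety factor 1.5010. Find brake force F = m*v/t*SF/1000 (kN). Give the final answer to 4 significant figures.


F = 39236.9420 * 2.0970 / 11.2690 * 1.5010 / 1000
F = 10.96 kN


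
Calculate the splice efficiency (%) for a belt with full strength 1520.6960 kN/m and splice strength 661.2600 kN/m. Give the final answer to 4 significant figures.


Eff = 661.2600 / 1520.6960 * 100
Eff = 43.48 %


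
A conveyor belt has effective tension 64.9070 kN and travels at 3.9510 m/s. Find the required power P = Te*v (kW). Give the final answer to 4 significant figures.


P = Te * v = 64.9070 * 3.9510
P = 256.4 kW


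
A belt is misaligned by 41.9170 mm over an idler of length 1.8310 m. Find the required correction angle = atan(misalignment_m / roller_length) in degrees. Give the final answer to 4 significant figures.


misalign_m = 41.9170 / 1000 = 0.041917 m
angle = atan(0.041917 / 1.8310)
angle = 1.311 deg


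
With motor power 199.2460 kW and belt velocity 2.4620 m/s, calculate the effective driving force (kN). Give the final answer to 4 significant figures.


Te = P / v = 199.2460 / 2.4620
Te = 80.93 kN


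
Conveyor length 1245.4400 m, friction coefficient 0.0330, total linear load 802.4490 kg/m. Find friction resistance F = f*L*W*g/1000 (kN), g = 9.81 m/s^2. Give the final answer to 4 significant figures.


F = 0.0330 * 1245.4400 * 802.4490 * 9.81 / 1000
F = 323.5 kN


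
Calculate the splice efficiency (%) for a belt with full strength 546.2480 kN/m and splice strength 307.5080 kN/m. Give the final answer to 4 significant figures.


Eff = 307.5080 / 546.2480 * 100
Eff = 56.29 %


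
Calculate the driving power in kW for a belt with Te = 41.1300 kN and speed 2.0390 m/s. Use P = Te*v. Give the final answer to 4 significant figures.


P = Te * v = 41.1300 * 2.0390
P = 83.86 kW


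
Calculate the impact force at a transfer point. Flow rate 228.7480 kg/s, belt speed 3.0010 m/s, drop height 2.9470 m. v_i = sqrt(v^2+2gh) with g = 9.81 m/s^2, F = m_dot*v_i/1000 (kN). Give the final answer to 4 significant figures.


v_i = sqrt(3.0010^2 + 2*9.81*2.9470) = 8.17473 m/s
F = 228.7480 * 8.17473 / 1000
F = 1.870 kN


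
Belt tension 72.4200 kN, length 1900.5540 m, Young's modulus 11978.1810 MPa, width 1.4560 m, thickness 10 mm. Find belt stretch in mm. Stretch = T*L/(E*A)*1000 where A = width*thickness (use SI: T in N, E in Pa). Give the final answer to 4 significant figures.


A = 1.4560 * 0.01 = 0.01456 m^2
Stretch = 72.4200*1000 * 1900.5540 / (11978.1810e6 * 0.01456) * 1000
Stretch = 789.2 mm


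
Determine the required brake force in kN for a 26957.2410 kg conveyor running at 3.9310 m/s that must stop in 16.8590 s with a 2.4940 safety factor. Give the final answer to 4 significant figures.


F = 26957.2410 * 3.9310 / 16.8590 * 2.4940 / 1000
F = 15.68 kN


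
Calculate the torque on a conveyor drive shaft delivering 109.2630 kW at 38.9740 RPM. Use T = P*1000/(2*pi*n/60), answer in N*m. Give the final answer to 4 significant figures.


omega = 2*pi*38.9740/60 = 4.08135 rad/s
T = 109.2630*1000 / 4.08135
T = 26770 N*m


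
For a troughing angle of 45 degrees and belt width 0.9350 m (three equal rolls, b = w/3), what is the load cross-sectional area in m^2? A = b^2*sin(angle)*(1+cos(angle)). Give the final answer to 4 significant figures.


b = 0.9350/3 = 0.311667 m
A = 0.311667^2 * sin(45 deg) * (1 + cos(45 deg))
A = 0.1173 m^2


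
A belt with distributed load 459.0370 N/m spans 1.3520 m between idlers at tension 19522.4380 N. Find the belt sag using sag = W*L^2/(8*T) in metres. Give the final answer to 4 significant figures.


sag = 459.0370 * 1.3520^2 / (8 * 19522.4380)
sag = 0.005373 m


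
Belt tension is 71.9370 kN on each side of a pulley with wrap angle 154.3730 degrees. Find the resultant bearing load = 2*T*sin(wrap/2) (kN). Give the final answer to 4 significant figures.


F = 2 * 71.9370 * sin(154.3730/2 deg)
F = 140.3 kN


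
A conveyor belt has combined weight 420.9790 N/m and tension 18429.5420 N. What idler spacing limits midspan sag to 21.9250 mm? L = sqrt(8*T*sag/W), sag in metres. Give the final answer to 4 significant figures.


sag = 21.9250/1000 = 0.021925 m
L = sqrt(8 * 18429.5420 * 0.021925 / 420.9790)
L = 2.771 m


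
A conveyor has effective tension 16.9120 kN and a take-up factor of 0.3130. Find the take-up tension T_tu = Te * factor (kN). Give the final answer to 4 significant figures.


T_tu = 16.9120 * 0.3130
T_tu = 5.293 kN


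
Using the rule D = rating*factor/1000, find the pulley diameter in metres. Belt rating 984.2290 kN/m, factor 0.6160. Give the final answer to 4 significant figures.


D = 984.2290 * 0.6160 / 1000
D = 0.6063 m


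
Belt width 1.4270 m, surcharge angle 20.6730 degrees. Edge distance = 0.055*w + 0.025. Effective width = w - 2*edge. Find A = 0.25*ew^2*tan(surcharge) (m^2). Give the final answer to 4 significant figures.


edge = 0.055*1.4270 + 0.025 = 0.103485 m
ew = 1.4270 - 2*0.103485 = 1.22003 m
A = 0.25 * 1.22003^2 * tan(20.6730 deg)
A = 0.1404 m^2


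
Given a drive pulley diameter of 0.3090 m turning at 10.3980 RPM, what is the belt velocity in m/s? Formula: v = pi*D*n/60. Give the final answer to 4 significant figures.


v = pi * 0.3090 * 10.3980 / 60
v = 0.1682 m/s


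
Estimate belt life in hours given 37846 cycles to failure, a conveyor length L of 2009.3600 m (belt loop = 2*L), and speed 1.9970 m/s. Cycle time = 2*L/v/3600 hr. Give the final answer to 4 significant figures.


cycle_time = 2 * 2009.3600 / 1.9970 / 3600 = 0.558994 hr
life = 37846 * 0.558994 = 21160 hours


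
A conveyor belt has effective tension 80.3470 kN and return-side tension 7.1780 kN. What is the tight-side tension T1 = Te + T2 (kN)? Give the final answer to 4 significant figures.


T1 = Te + T2 = 80.3470 + 7.1780
T1 = 87.52 kN


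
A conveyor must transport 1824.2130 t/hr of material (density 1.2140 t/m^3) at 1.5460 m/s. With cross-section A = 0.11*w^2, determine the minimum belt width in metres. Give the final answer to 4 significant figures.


A_req = 1824.2130 / (1.5460 * 1.2140 * 3600) = 0.269988 m^2
w = sqrt(0.269988 / 0.11)
w = 1.567 m


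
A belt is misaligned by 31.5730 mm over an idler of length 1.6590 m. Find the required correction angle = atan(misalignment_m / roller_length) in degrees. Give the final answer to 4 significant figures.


misalign_m = 31.5730 / 1000 = 0.031573 m
angle = atan(0.031573 / 1.6590)
angle = 1.090 deg


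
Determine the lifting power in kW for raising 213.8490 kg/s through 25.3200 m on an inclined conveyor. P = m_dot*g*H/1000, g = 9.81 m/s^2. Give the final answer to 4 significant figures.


P = 213.8490 * 9.81 * 25.3200 / 1000
P = 53.12 kW


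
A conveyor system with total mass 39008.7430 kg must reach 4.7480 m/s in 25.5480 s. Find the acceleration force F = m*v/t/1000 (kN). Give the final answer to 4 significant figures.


F = 39008.7430 * 4.7480 / 25.5480 / 1000
F = 7.250 kN


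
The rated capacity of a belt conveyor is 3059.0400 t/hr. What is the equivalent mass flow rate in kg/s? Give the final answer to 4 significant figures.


m_dot = 3059.0400 * 1000 / 3600
m_dot = 849.7 kg/s


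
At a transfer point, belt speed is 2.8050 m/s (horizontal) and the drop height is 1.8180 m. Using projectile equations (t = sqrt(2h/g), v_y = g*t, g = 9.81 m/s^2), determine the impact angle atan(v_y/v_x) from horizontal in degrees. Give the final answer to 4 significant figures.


t = sqrt(2*1.8180/9.81) = 0.608804 s
v_y = 9.81 * 0.608804 = 5.97237 m/s
angle = atan(5.97237 / 2.8050) = 64.84 deg


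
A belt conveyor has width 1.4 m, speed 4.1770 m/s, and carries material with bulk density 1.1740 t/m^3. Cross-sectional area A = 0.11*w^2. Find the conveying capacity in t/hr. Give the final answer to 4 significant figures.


A = 0.11 * 1.4^2 = 0.2156 m^2
C = 0.2156 * 4.1770 * 1.1740 * 3600
C = 3806 t/hr


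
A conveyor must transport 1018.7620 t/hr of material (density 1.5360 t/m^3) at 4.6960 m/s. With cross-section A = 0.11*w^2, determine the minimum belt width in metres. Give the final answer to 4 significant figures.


A_req = 1018.7620 / (4.6960 * 1.5360 * 3600) = 0.0392329 m^2
w = sqrt(0.0392329 / 0.11)
w = 0.5972 m


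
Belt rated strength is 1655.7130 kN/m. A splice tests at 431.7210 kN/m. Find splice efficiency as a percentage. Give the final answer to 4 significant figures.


Eff = 431.7210 / 1655.7130 * 100
Eff = 26.07 %


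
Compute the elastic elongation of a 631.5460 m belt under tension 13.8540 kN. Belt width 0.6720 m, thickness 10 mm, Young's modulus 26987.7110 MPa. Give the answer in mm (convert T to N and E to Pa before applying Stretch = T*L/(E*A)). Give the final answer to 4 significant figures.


A = 0.6720 * 0.01 = 0.00672 m^2
Stretch = 13.8540*1000 * 631.5460 / (26987.7110e6 * 0.00672) * 1000
Stretch = 48.24 mm


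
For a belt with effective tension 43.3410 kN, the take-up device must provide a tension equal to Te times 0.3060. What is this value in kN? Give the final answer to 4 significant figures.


T_tu = 43.3410 * 0.3060
T_tu = 13.26 kN


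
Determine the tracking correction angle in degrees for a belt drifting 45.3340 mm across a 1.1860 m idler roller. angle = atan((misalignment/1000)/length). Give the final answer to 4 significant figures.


misalign_m = 45.3340 / 1000 = 0.045334 m
angle = atan(0.045334 / 1.1860)
angle = 2.189 deg


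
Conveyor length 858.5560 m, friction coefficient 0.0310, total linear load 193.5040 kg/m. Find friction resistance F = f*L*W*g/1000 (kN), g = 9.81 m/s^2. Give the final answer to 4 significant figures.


F = 0.0310 * 858.5560 * 193.5040 * 9.81 / 1000
F = 50.52 kN


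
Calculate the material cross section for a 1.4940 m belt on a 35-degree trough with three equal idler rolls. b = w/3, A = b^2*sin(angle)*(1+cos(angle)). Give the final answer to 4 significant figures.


b = 1.4940/3 = 0.498 m
A = 0.498^2 * sin(35 deg) * (1 + cos(35 deg))
A = 0.2588 m^2


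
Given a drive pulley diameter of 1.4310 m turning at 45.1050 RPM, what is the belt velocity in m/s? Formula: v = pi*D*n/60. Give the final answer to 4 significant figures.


v = pi * 1.4310 * 45.1050 / 60
v = 3.380 m/s


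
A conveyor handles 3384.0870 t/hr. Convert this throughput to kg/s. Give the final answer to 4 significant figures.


m_dot = 3384.0870 * 1000 / 3600
m_dot = 940.0 kg/s


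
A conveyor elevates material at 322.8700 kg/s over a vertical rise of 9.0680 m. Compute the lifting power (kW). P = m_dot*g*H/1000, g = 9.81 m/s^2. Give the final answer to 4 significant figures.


P = 322.8700 * 9.81 * 9.0680 / 1000
P = 28.72 kW


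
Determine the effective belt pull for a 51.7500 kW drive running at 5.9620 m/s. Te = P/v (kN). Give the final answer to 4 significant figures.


Te = P / v = 51.7500 / 5.9620
Te = 8.680 kN


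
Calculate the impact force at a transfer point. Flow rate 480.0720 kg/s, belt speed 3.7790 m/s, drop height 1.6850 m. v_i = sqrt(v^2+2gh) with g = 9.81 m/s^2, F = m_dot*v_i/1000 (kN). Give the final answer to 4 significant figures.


v_i = sqrt(3.7790^2 + 2*9.81*1.6850) = 6.88045 m/s
F = 480.0720 * 6.88045 / 1000
F = 3.303 kN


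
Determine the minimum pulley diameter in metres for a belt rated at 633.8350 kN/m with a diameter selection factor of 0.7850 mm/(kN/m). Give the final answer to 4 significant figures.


D = 633.8350 * 0.7850 / 1000
D = 0.4976 m


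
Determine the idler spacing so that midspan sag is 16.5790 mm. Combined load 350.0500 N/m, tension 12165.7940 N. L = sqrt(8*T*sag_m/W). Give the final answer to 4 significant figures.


sag = 16.5790/1000 = 0.016579 m
L = sqrt(8 * 12165.7940 * 0.016579 / 350.0500)
L = 2.147 m


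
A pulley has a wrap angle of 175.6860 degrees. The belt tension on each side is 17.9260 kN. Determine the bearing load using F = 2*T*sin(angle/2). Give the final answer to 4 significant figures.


F = 2 * 17.9260 * sin(175.6860/2 deg)
F = 35.83 kN


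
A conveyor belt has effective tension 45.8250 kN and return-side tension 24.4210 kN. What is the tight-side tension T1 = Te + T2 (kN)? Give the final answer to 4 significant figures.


T1 = Te + T2 = 45.8250 + 24.4210
T1 = 70.25 kN


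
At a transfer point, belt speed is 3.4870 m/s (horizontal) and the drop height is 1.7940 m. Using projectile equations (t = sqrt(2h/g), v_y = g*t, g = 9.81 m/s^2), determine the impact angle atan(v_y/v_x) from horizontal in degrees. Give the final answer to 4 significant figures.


t = sqrt(2*1.7940/9.81) = 0.604772 s
v_y = 9.81 * 0.604772 = 5.93281 m/s
angle = atan(5.93281 / 3.4870) = 59.56 deg


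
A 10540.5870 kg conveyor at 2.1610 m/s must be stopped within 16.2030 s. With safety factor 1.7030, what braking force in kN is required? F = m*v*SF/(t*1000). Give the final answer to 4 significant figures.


F = 10540.5870 * 2.1610 / 16.2030 * 1.7030 / 1000
F = 2.394 kN


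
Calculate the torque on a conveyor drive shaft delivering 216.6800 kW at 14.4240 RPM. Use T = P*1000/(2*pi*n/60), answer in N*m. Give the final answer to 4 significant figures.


omega = 2*pi*14.4240/60 = 1.51048 rad/s
T = 216.6800*1000 / 1.51048
T = 143500 N*m


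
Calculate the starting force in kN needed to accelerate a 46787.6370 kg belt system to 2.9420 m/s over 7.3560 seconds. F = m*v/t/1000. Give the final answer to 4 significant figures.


F = 46787.6370 * 2.9420 / 7.3560 / 1000
F = 18.71 kN


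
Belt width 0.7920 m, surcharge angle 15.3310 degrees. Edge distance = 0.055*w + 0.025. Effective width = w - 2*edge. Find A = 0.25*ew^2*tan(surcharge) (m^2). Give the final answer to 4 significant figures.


edge = 0.055*0.7920 + 0.025 = 0.06856 m
ew = 0.7920 - 2*0.06856 = 0.65488 m
A = 0.25 * 0.65488^2 * tan(15.3310 deg)
A = 0.02939 m^2


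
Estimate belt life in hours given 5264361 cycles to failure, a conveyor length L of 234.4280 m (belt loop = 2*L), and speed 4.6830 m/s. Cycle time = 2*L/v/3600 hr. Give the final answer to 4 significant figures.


cycle_time = 2 * 234.4280 / 4.6830 / 3600 = 0.0278108 hr
life = 5264361 * 0.0278108 = 146400 hours


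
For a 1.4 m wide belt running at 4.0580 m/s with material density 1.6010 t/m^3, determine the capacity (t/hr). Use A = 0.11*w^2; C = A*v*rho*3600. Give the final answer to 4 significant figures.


A = 0.11 * 1.4^2 = 0.2156 m^2
C = 0.2156 * 4.0580 * 1.6010 * 3600
C = 5043 t/hr


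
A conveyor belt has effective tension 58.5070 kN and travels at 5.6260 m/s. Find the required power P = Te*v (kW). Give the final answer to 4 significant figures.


P = Te * v = 58.5070 * 5.6260
P = 329.2 kW


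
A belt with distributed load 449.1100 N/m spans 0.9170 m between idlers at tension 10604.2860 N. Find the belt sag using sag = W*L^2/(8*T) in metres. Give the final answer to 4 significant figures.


sag = 449.1100 * 0.9170^2 / (8 * 10604.2860)
sag = 0.004452 m


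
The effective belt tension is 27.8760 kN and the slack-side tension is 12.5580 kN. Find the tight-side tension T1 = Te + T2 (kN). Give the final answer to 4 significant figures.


T1 = Te + T2 = 27.8760 + 12.5580
T1 = 40.43 kN


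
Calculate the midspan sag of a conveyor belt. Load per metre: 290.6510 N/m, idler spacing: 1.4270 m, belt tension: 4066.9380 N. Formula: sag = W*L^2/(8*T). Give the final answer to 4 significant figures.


sag = 290.6510 * 1.4270^2 / (8 * 4066.9380)
sag = 0.01819 m
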